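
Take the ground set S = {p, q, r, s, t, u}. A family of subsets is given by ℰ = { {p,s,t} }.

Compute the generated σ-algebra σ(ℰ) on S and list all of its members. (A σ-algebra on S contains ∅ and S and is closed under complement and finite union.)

σ(ℰ) (4 sets): { ∅, {p,s,t}, {q,r,u}, S }

Trace:
Take S₀ = ℰ ∪ {∅, S} = { ∅, {p,s,t}, S }.
Step 1. New:
  {q,r,u}  = {p,s,t}ᶜ
  [4 total]
Step 2: already closed under ᶜ and ∪.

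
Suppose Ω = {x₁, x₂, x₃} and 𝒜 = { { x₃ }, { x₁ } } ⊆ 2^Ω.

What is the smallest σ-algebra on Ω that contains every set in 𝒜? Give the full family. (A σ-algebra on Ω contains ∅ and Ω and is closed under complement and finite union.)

|σ(𝒜)| = 8.  σ(𝒜) = { {}, { x₁ }, { x₂ }, { x₃ }, { x₁, x₂ }, { x₁, x₃ }, { x₂, x₃ }, Ω }

Derivation:
Begin from { {}, { x₁ }, { x₃ }, Ω } (that is, 𝒜 plus ∅ and Ω).
Step 1: +3 →
  { x₁, x₂ }  = Ω∖{ x₃ }
  { x₁, x₃ }  = { x₃ } ∪ { x₁ }
  { x₂, x₃ }  = Ω∖{ x₁ }
  [7 total]
Step 2. New:
  { x₂ }  = Ω∖{ x₁, x₃ }
  [8 total]
Step 3 adds nothing — fixpoint reached.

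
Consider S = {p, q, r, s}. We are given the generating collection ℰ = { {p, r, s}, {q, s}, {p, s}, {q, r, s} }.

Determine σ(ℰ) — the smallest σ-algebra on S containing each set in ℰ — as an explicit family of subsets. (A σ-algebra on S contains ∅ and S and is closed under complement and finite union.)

Start: ℰ ∪ {∅, S} = { {}, {p, s}, {q, s}, {p, r, s}, {q, r, s}, S }.
Iteration 1 (5 new):
  {p}  = S∖{q, r, s}
  {q}  = S∖{p, r, s}
  {p, r}  = S∖{q, s}
  {q, r}  = S∖{p, s}
  {p, q, s}  = {p, s} ∪ {q, s}
  |family| = 11
Iteration 2. New:
  {r}  = S∖{p, q, s}
  {p, q}  = {q} ∪ {p}
  {p, q, r}  = {q} ∪ {p, r}
  |family| = 14
Iteration 3 (2 new):
  {s}  = S∖{p, q, r}
  {r, s}  = S∖{p, q}
  |family| = 16
Iteration 4: closed — nothing new.

σ(ℰ) = { {}, {p}, {q}, {r}, {s}, {p, q}, {p, r}, {p, s}, {q, r}, {q, s}, {r, s}, {p, q, r}, {p, q, s}, {p, r, s}, {q, r, s}, S }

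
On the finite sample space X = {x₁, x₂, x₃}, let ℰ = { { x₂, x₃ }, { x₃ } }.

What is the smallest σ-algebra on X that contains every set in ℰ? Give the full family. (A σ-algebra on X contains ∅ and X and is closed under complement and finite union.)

Begin from { {}, { x₃ }, { x₂, x₃ }, X } (that is, ℰ plus ∅ and X).
Round 1 adds 2:
  { x₁ }  = X∖{ x₂, x₃ }
  { x₁, x₂ }  = X∖{ x₃ }
Round 2 adds 1:
  { x₁, x₃ }  = { x₃ } ∪ { x₁ }
Round 3. New:
  { x₂ }  = X∖{ x₁, x₃ }
Round 4: stable.

σ(ℰ) = { {}, { x₁ }, { x₂ }, { x₃ }, { x₁, x₂ }, { x₁, x₃ }, { x₂, x₃ }, X }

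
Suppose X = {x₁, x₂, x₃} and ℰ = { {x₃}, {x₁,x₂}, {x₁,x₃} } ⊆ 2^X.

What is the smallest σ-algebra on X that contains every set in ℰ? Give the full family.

σ(ℰ) (8 sets): { {}, {x₁}, {x₂}, {x₃}, {x₁,x₂}, {x₁,x₃}, {x₂,x₃}, X }

Check:
Start: ℰ ∪ {∅, X} = { {}, {x₃}, {x₁,x₂}, {x₁,x₃}, X }.
Pass 1. New:
  {x₂}  = X∖{x₁,x₃}
  |family| = 6
Pass 2 (1 new):
  {x₂,x₃}  = {x₃} ∪ {x₂}
  |family| = 7
Pass 3. New:
  {x₁}  = X∖{x₂,x₃}
  |family| = 8
Pass 4 adds nothing — fixpoint reached.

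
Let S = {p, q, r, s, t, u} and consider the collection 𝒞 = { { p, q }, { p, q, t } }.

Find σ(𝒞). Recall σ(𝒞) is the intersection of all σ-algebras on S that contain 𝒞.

Seed the family with 𝒞 together with ∅ and S: { ∅, { p, q }, { p, q, t }, S }.
Iteration 1 adds 2:
  { r, s, u }  = ᶜ of { p, q, t }
  { r, s, t, u }  = ᶜ of { p, q }
  — 6 sets.
Iteration 2. New:
  { p, q, r, s, u }  = { p, q } ∪ { r, s, u }
  — 7 sets.
Iteration 3. New:
  { t }  = ᶜ of { p, q, r, s, u }
  — 8 sets.
Iteration 4: closed — nothing new.

σ(𝒞) = { ∅, { t }, { p, q }, { p, q, t }, { r, s, u }, { r, s, t, u }, { p, q, r, s, u }, S }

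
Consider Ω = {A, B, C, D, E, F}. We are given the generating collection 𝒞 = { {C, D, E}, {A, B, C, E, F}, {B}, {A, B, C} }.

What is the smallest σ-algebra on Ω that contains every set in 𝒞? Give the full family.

Start: 𝒞 ∪ {∅, Ω} = { {}, {B}, {A, B, C}, {C, D, E}, {A, B, C, E, F}, Ω }.
Pass 1: +6 →
  {D}  = ᶜ of {A, B, C, E, F}
  {A, B, F}  = ᶜ of {C, D, E}
  {D, E, F}  = ᶜ of {A, B, C}
  {B, C, D, E}  = {C, D, E} ∪ {B}
  {A, B, C, D, E}  = {C, D, E} ∪ {A, B, C}
  {A, C, D, E, F}  = ᶜ of {B}
  [12 total]
Pass 2: +10 →
  {F}  = ᶜ of {A, B, C, D, E}
  {A, F}  = ᶜ of {B, C, D, E}
  {B, D}  = {B} ∪ {D}
  {A, B, C, D}  = {A, B, C} ∪ {D}
  {A, B, C, F}  = {A, B, C} ∪ {A, B, F}
  {A, B, D, F}  = {D} ∪ {A, B, F}
  {B, D, E, F}  = {B} ∪ {D, E, F}
  {C, D, E, F}  = {C, D, E} ∪ {D, E, F}
  {A, B, D, E, F}  = {A, B, F} ∪ {D, E, F}
  {B, C, D, E, F}  = {B, C, D, E} ∪ {D, E, F}
  [22 total]
Pass 3 (14 new):
  {A}  = ᶜ of {B, C, D, E, F}
  {C}  = ᶜ of {A, B, D, E, F}
  {A, B}  = ᶜ of {C, D, E, F}
  {A, C}  = ᶜ of {B, D, E, F}
  {B, F}  = {B} ∪ {F}
  {C, E}  = ᶜ of {A, B, D, F}
  {D, E}  = ᶜ of {A, B, C, F}
  {D, F}  = {F} ∪ {D}
  {E, F}  = ᶜ of {A, B, C, D}
  {A, D, F}  = {A, F} ∪ {D}
  {B, D, F}  = {B, D} ∪ {F}
  {A, C, E, F}  = ᶜ of {B, D}
  {A, D, E, F}  = {A, F} ∪ {D, E, F}
  {A, B, C, D, F}  = {A, F} ∪ {A, B, C, D}
  [36 total]
Pass 4: 25 new —
  {E}  = ᶜ of {A, B, C, D, F}
  {A, D}  = {A} ∪ {D}
  {B, C}  = ᶜ of {A, D, E, F}
  {C, D}  = {C} ∪ {D}
  {C, F}  = {F} ∪ {C}
  {A, B, D}  = {A, B} ∪ {D}
  {A, C, D}  = {A, C} ∪ {D}
  {A, C, E}  = ᶜ of {B, D, F}
  {A, C, F}  = {A, F} ∪ {C}
  {A, D, E}  = {A} ∪ {D, E}
  {A, E, F}  = {E, F} ∪ {A}
  {B, C, D}  = {C} ∪ {B, D}
  {B, C, E}  = ᶜ of {A, D, F}
  {B, C, F}  = {B, F} ∪ {C}
  {B, D, E}  = {B} ∪ {D, E}
  {B, E, F}  = {E, F} ∪ {B}
  {C, D, F}  = {C} ∪ {D, F}
  {C, E, F}  = {E, F} ∪ {C}
  {A, B, C, E}  = ᶜ of {D, F}
  {A, B, D, E}  = {A, B} ∪ {D, E}
  {A, B, E, F}  = {E, F} ∪ {A, B}
  {A, C, D, E}  = ᶜ of {B, F}
  {A, C, D, F}  = {A, D, F} ∪ {C}
  {B, C, D, F}  = {B, D, F} ∪ {C}
  {B, C, E, F}  = {B, F} ∪ {C, E}
  [61 total]
Pass 5. New:
  {A, E}  = ᶜ of {B, C, D, F}
  {B, E}  = ᶜ of {A, C, D, F}
  {A, B, E}  = ᶜ of {C, D, F}
  [64 total]
Pass 6: stable.

|σ(𝒞)| = 64.  σ(𝒞) = { {}, {A}, {B}, {C}, {D}, {E}, {F}, {A, B}, {A, C}, {A, D}, {A, E}, {A, F}, {B, C}, {B, D}, {B, E}, {B, F}, {C, D}, {C, E}, {C, F}, {D, E}, {D, F}, {E, F}, {A, B, C}, {A, B, D}, {A, B, E}, {A, B, F}, {A, C, D}, {A, C, E}, {A, C, F}, {A, D, E}, {A, D, F}, {A, E, F}, {B, C, D}, {B, C, E}, {B, C, F}, {B, D, E}, {B, D, F}, {B, E, F}, {C, D, E}, {C, D, F}, {C, E, F}, {D, E, F}, {A, B, C, D}, {A, B, C, E}, {A, B, C, F}, {A, B, D, E}, {A, B, D, F}, {A, B, E, F}, {A, C, D, E}, {A, C, D, F}, {A, C, E, F}, {A, D, E, F}, {B, C, D, E}, {B, C, D, F}, {B, C, E, F}, {B, D, E, F}, {C, D, E, F}, {A, B, C, D, E}, {A, B, C, D, F}, {A, B, C, E, F}, {A, B, D, E, F}, {A, C, D, E, F}, {B, C, D, E, F}, Ω }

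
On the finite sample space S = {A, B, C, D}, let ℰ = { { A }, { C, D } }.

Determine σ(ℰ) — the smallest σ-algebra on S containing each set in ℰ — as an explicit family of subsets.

Begin from { {  }, { A }, { C, D }, S } (that is, ℰ plus ∅ and S).
Pass 1: 3 new —
  { A, B }  = ᶜ of { C, D }
  { A, C, D }  = { C, D } ∪ { A }
  { B, C, D }  = ᶜ of { A }
  — 7 sets.
Pass 2 adds 1:
  { B }  = ᶜ of { A, C, D }
  — 8 sets.
Pass 3 adds nothing — fixpoint reached.

Hence σ(ℰ) has 8 members: { {  }, { A }, { B }, { A, B }, { C, D }, { A, C, D }, { B, C, D }, S }.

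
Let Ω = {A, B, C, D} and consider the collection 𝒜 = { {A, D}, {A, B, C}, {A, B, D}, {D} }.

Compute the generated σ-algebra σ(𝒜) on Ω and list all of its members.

σ(𝒜) = { ∅, {A}, {B}, {C}, {D}, {A, B}, {A, C}, {A, D}, {B, C}, {B, D}, {C, D}, {A, B, C}, {A, B, D}, {A, C, D}, {B, C, D}, Ω }

Working:
Begin from { ∅, {D}, {A, D}, {A, B, C}, {A, B, D}, Ω } (that is, 𝒜 plus ∅ and Ω).
Iteration 1. New:
  {C}  = Ω∖{A, B, D}
  {B, C}  = Ω∖{A, D}
  (now 8)
Iteration 2. New:
  {C, D}  = {D} ∪ {C}
  {A, C, D}  = {C} ∪ {A, D}
  {B, C, D}  = {D} ∪ {B, C}
  (now 11)
Iteration 3: 3 new —
  {A}  = Ω∖{B, C, D}
  {B}  = Ω∖{A, C, D}
  {A, B}  = Ω∖{C, D}
  (now 14)
Iteration 4: 2 new —
  {A, C}  = {C} ∪ {A}
  {B, D}  = {D} ∪ {B}
  (now 16)
Iteration 5 adds nothing — fixpoint reached.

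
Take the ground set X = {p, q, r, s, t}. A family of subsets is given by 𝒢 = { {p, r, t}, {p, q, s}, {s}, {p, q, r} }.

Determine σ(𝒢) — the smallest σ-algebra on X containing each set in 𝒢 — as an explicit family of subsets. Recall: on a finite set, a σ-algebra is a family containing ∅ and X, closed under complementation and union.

Begin from { ∅, {s}, {p, q, r}, {p, q, s}, {p, r, t}, X } (that is, 𝒢 plus ∅ and X).
Round 1. New:
  {q, s}  = complement {p, r, t}
  {r, t}  = complement {p, q, s}
  {s, t}  = complement {p, q, r}
  {p, q, r, s}  = {p, q, r} ∪ {s}
  {p, q, r, t}  = complement {s}
  {p, r, s, t}  = {s} ∪ {p, r, t}
  — 12 sets.
Round 2 (6 new):
  {q}  = complement {p, r, s, t}
  {t}  = complement {p, q, r, s}
  {q, s, t}  = {s, t} ∪ {q, s}
  {r, s, t}  = {s, t} ∪ {r, t}
  {p, q, s, t}  = {p, q, s} ∪ {s, t}
  {q, r, s, t}  = {r, t} ∪ {q, s}
  — 18 sets.
Round 3 (6 new):
  {p}  = complement {q, r, s, t}
  {r}  = complement {p, q, s, t}
  {p, q}  = complement {r, s, t}
  {p, r}  = complement {q, s, t}
  {q, t}  = {q} ∪ {t}
  {q, r, t}  = {r, t} ∪ {q}
  — 24 sets.
Round 4: +8 →
  {p, s}  = complement {q, r, t}
  {p, t}  = {t} ∪ {p}
  {q, r}  = {q} ∪ {r}
  {r, s}  = {r} ∪ {s}
  {p, q, t}  = {q, t} ∪ {p, q}
  {p, r, s}  = complement {q, t}
  {p, s, t}  = {s, t} ∪ {p}
  {q, r, s}  = {r} ∪ {q, s}
  — 32 sets.
Round 5: closed — nothing new.

σ(𝒢) = { ∅, {p}, {q}, {r}, {s}, {t}, {p, q}, {p, r}, {p, s}, {p, t}, {q, r}, {q, s}, {q, t}, {r, s}, {r, t}, {s, t}, {p, q, r}, {p, q, s}, {p, q, t}, {p, r, s}, {p, r, t}, {p, s, t}, {q, r, s}, {q, r, t}, {q, s, t}, {r, s, t}, {p, q, r, s}, {p, q, r, t}, {p, q, s, t}, {p, r, s, t}, {q, r, s, t}, X }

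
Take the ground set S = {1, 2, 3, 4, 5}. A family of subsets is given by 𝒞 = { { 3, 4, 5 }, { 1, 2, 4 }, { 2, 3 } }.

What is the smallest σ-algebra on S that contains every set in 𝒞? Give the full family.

σ(𝒞) = { ∅, { 1 }, { 2 }, { 3 }, { 4 }, { 5 }, { 1, 2 }, { 1, 3 }, { 1, 4 }, { 1, 5 }, { 2, 3 }, { 2, 4 }, { 2, 5 }, { 3, 4 }, { 3, 5 }, { 4, 5 }, { 1, 2, 3 }, { 1, 2, 4 }, { 1, 2, 5 }, { 1, 3, 4 }, { 1, 3, 5 }, { 1, 4, 5 }, { 2, 3, 4 }, { 2, 3, 5 }, { 2, 4, 5 }, { 3, 4, 5 }, { 1, 2, 3, 4 }, { 1, 2, 3, 5 }, { 1, 2, 4, 5 }, { 1, 3, 4, 5 }, { 2, 3, 4, 5 }, S }

Working:
Seed the family with 𝒞 together with ∅ and S: { ∅, { 2, 3 }, { 1, 2, 4 }, { 3, 4, 5 }, S }.
Pass 1 adds 5:
  { 1, 2 }  = S∖{ 3, 4, 5 }
  { 3, 5 }  = S∖{ 1, 2, 4 }
  { 1, 4, 5 }  = S∖{ 2, 3 }
  { 1, 2, 3, 4 }  = { 2, 3 } ∪ { 1, 2, 4 }
  { 2, 3, 4, 5 }  = { 3, 4, 5 } ∪ { 2, 3 }
Pass 2: 7 new —
  { 1 }  = S∖{ 2, 3, 4, 5 }
  { 5 }  = S∖{ 1, 2, 3, 4 }
  { 1, 2, 3 }  = { 1, 2 } ∪ { 2, 3 }
  { 2, 3, 5 }  = { 2, 3 } ∪ { 3, 5 }
  { 1, 2, 3, 5 }  = { 1, 2 } ∪ { 3, 5 }
  { 1, 2, 4, 5 }  = { 1, 4, 5 } ∪ { 1, 2 }
  { 1, 3, 4, 5 }  = { 1, 4, 5 } ∪ { 3, 4, 5 }
Pass 3: 8 new —
  { 2 }  = S∖{ 1, 3, 4, 5 }
  { 3 }  = S∖{ 1, 2, 4, 5 }
  { 4 }  = S∖{ 1, 2, 3, 5 }
  { 1, 4 }  = S∖{ 2, 3, 5 }
  { 1, 5 }  = { 5 } ∪ { 1 }
  { 4, 5 }  = S∖{ 1, 2, 3 }
  { 1, 2, 5 }  = { 1, 2 } ∪ { 5 }
  { 1, 3, 5 }  = { 3, 5 } ∪ { 1 }
Pass 4: +7 →
  { 1, 3 }  = { 3 } ∪ { 1 }
  { 2, 4 }  = S∖{ 1, 3, 5 }
  { 2, 5 }  = { 2 } ∪ { 5 }
  { 3, 4 }  = S∖{ 1, 2, 5 }
  { 1, 3, 4 }  = { 3 } ∪ { 1, 4 }
  { 2, 3, 4 }  = S∖{ 1, 5 }
  { 2, 4, 5 }  = { 2 } ∪ { 4, 5 }
Pass 5: already closed under ᶜ and ∪.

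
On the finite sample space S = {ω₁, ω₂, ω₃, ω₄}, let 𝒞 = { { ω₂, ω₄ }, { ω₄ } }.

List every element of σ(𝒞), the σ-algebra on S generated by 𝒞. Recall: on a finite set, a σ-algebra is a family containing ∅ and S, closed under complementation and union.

σ(𝒞) = { {}, { ω₂ }, { ω₄ }, { ω₁, ω₃ }, { ω₂, ω₄ }, { ω₁, ω₂, ω₃ }, { ω₁, ω₃, ω₄ }, S }

Working:
Begin from { {}, { ω₄ }, { ω₂, ω₄ }, S } (that is, 𝒞 plus ∅ and S).
Round 1. New:
  { ω₁, ω₃ }  = S∖{ ω₂, ω₄ }
  { ω₁, ω₂, ω₃ }  = S∖{ ω₄ }
Round 2 adds 1:
  { ω₁, ω₃, ω₄ }  = { ω₁, ω₃ } ∪ { ω₄ }
Round 3. New:
  { ω₂ }  = S∖{ ω₁, ω₃, ω₄ }
Round 4: stable.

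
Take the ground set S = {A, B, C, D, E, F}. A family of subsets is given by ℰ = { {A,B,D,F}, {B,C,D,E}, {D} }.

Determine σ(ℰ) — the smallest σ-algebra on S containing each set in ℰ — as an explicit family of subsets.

Begin from { ∅, {D}, {A,B,D,F}, {B,C,D,E}, S } (that is, ℰ plus ∅ and S).
Pass 1: 3 new —
  {A,F}  = complement {B,C,D,E}
  {C,E}  = complement {A,B,D,F}
  {A,B,C,E,F}  = complement {D}
  — 8 sets.
Pass 2: 3 new —
  {A,D,F}  = {D} ∪ {A,F}
  {C,D,E}  = {D} ∪ {C,E}
  {A,C,E,F}  = {C,E} ∪ {A,F}
  — 11 sets.
Pass 3 (4 new):
  {B,D}  = complement {A,C,E,F}
  {A,B,F}  = complement {C,D,E}
  {B,C,E}  = complement {A,D,F}
  {A,C,D,E,F}  = {A,C,E,F} ∪ {C,D,E}
  — 15 sets.
Pass 4: +1 →
  {B}  = complement {A,C,D,E,F}
  — 16 sets.
Pass 5: closed — nothing new.

σ(ℰ) = { ∅, {B}, {D}, {A,F}, {B,D}, {C,E}, {A,B,F}, {A,D,F}, {B,C,E}, {C,D,E}, {A,B,D,F}, {A,C,E,F}, {B,C,D,E}, {A,B,C,E,F}, {A,C,D,E,F}, S }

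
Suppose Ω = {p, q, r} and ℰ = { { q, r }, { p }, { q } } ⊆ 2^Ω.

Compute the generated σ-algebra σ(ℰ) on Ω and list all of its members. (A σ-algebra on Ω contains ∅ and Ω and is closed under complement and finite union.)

|σ(ℰ)| = 8.  σ(ℰ) = { {}, { p }, { q }, { r }, { p, q }, { p, r }, { q, r }, Ω }

Working:
Take S₀ = ℰ ∪ {∅, Ω} = { {}, { p }, { q }, { q, r }, Ω }.
Step 1 (2 new):
  { p, q }  = { q } ∪ { p }
  { p, r }  = { q }ᶜ
  |family| = 7
Step 2. New:
  { r }  = { p, q }ᶜ
  |family| = 8
Step 3 adds nothing — fixpoint reached.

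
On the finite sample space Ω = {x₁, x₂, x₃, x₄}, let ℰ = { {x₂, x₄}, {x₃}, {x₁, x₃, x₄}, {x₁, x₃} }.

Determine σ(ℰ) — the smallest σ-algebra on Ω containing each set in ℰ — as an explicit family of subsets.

Seed the family with ℰ together with ∅ and Ω: { {}, {x₃}, {x₁, x₃}, {x₂, x₄}, {x₁, x₃, x₄}, Ω }.
Round 1 (3 new):
  {x₂}  = {x₁, x₃, x₄}ᶜ
  {x₁, x₂, x₄}  = {x₃}ᶜ
  {x₂, x₃, x₄}  = {x₃} ∪ {x₂, x₄}
  — 9 sets.
Round 2 adds 3:
  {x₁}  = {x₂, x₃, x₄}ᶜ
  {x₂, x₃}  = {x₂} ∪ {x₃}
  {x₁, x₂, x₃}  = {x₂} ∪ {x₁, x₃}
  — 12 sets.
Round 3: +3 →
  {x₄}  = {x₁, x₂, x₃}ᶜ
  {x₁, x₂}  = {x₂} ∪ {x₁}
  {x₁, x₄}  = {x₂, x₃}ᶜ
  — 15 sets.
Round 4 adds 1:
  {x₃, x₄}  = {x₁, x₂}ᶜ
  — 16 sets.
After Round 5 the family is unchanged; done.

σ(ℰ) = { {}, {x₁}, {x₂}, {x₃}, {x₄}, {x₁, x₂}, {x₁, x₃}, {x₁, x₄}, {x₂, x₃}, {x₂, x₄}, {x₃, x₄}, {x₁, x₂, x₃}, {x₁, x₂, x₄}, {x₁, x₃, x₄}, {x₂, x₃, x₄}, Ω }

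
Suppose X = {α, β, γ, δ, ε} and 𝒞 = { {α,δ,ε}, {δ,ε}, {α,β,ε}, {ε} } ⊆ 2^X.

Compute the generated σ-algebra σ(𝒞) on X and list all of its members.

Begin from { {}, {ε}, {δ,ε}, {α,β,ε}, {α,δ,ε}, X } (that is, 𝒞 plus ∅ and X).
Round 1. New:
  {β,γ}  = complement {α,δ,ε}
  {γ,δ}  = complement {α,β,ε}
  {α,β,γ}  = complement {δ,ε}
  {α,β,γ,δ}  = complement {ε}
  {α,β,δ,ε}  = {δ,ε} ∪ {α,β,ε}
  [11 total]
Round 2: +7 →
  {γ}  = complement {α,β,δ,ε}
  {β,γ,δ}  = {γ,δ} ∪ {β,γ}
  {β,γ,ε}  = {ε} ∪ {β,γ}
  {γ,δ,ε}  = {γ,δ} ∪ {ε}
  {α,β,γ,ε}  = {α,β,γ} ∪ {ε}
  {α,γ,δ,ε}  = {α,δ,ε} ∪ {γ,δ}
  {β,γ,δ,ε}  = {δ,ε} ∪ {β,γ}
  [18 total]
Round 3 (7 new):
  {α}  = complement {β,γ,δ,ε}
  {β}  = complement {α,γ,δ,ε}
  {δ}  = complement {α,β,γ,ε}
  {α,β}  = complement {γ,δ,ε}
  {α,δ}  = complement {β,γ,ε}
  {α,ε}  = complement {β,γ,δ}
  {γ,ε}  = {γ} ∪ {ε}
  [25 total]
Round 4. New:
  {α,γ}  = {γ} ∪ {α}
  {β,δ}  = {β} ∪ {δ}
  {β,ε}  = {β} ∪ {ε}
  {α,β,δ}  = complement {γ,ε}
  {α,γ,δ}  = {γ,δ} ∪ {α,δ}
  {α,γ,ε}  = {γ} ∪ {α,ε}
  {β,δ,ε}  = {β} ∪ {δ,ε}
  [32 total]
Round 5: closed — nothing new.

σ(𝒞) = { {}, {α}, {β}, {γ}, {δ}, {ε}, {α,β}, {α,γ}, {α,δ}, {α,ε}, {β,γ}, {β,δ}, {β,ε}, {γ,δ}, {γ,ε}, {δ,ε}, {α,β,γ}, {α,β,δ}, {α,β,ε}, {α,γ,δ}, {α,γ,ε}, {α,δ,ε}, {β,γ,δ}, {β,γ,ε}, {β,δ,ε}, {γ,δ,ε}, {α,β,γ,δ}, {α,β,γ,ε}, {α,β,δ,ε}, {α,γ,δ,ε}, {β,γ,δ,ε}, X }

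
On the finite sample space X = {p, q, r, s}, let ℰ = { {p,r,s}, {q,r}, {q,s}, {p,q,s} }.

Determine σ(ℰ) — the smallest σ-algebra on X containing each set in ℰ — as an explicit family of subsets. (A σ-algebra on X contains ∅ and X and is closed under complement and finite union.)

Seed the family with ℰ together with ∅ and X: { {}, {q,r}, {q,s}, {p,q,s}, {p,r,s}, X }.
Iteration 1: +5 →
  {q}  = X∖{p,r,s}
  {r}  = X∖{p,q,s}
  {p,r}  = X∖{q,s}
  {p,s}  = X∖{q,r}
  {q,r,s}  = {q,r} ∪ {q,s}
  |family| = 11
Iteration 2 (2 new):
  {p}  = X∖{q,r,s}
  {p,q,r}  = {q} ∪ {p,r}
  |family| = 13
Iteration 3 adds 2:
  {s}  = X∖{p,q,r}
  {p,q}  = {q} ∪ {p}
  |family| = 15
Iteration 4. New:
  {r,s}  = X∖{p,q}
  |family| = 16
Iteration 5: no new sets; the family is a σ-algebra.

σ(ℰ) = { {}, {p}, {q}, {r}, {s}, {p,q}, {p,r}, {p,s}, {q,r}, {q,s}, {r,s}, {p,q,r}, {p,q,s}, {p,r,s}, {q,r,s}, X }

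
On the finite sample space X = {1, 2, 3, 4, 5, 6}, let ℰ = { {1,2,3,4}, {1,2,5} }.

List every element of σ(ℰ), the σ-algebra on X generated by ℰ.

Initial family (4 sets): { {}, {1,2,5}, {1,2,3,4}, X }.
Step 1: 3 new —
  {5,6}  = ᶜ of {1,2,3,4}
  {3,4,6}  = ᶜ of {1,2,5}
  {1,2,3,4,5}  = {1,2,5} ∪ {1,2,3,4}
  (now 7)
Step 2: +4 →
  {6}  = ᶜ of {1,2,3,4,5}
  {1,2,5,6}  = {1,2,5} ∪ {5,6}
  {3,4,5,6}  = {5,6} ∪ {3,4,6}
  {1,2,3,4,6}  = {3,4,6} ∪ {1,2,3,4}
  (now 11)
Step 3: 3 new —
  {5}  = ᶜ of {1,2,3,4,6}
  {1,2}  = ᶜ of {3,4,5,6}
  {3,4}  = ᶜ of {1,2,5,6}
  (now 14)
Step 4 adds 2:
  {1,2,6}  = {1,2} ∪ {6}
  {3,4,5}  = {3,4} ∪ {5}
  (now 16)
Step 5 adds nothing — fixpoint reached.

Therefore σ(ℰ) = { {}, {5}, {6}, {1,2}, {3,4}, {5,6}, {1,2,5}, {1,2,6}, {3,4,5}, {3,4,6}, {1,2,3,4}, {1,2,5,6}, {3,4,5,6}, {1,2,3,4,5}, {1,2,3,4,6}, X } (|σ(ℰ)| = 16).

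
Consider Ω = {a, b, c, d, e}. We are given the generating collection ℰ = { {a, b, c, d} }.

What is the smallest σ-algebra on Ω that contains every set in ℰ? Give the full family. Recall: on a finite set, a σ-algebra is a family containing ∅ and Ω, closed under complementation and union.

|σ(ℰ)| = 4.  σ(ℰ) = { {}, {e}, {a, b, c, d}, Ω }

Working:
Begin from { {}, {a, b, c, d}, Ω } (that is, ℰ plus ∅ and Ω).
Round 1 adds 1:
  {e}  = Ω∖{a, b, c, d}
  — 4 sets.
Round 2: already closed under ᶜ and ∪.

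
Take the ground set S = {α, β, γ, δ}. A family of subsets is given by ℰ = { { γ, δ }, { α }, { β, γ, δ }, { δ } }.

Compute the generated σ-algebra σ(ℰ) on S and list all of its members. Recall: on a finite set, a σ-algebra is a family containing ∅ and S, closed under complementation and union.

σ(ℰ) (16 sets): { {  }, { α }, { β }, { γ }, { δ }, { α, β }, { α, γ }, { α, δ }, { β, γ }, { β, δ }, { γ, δ }, { α, β, γ }, { α, β, δ }, { α, γ, δ }, { β, γ, δ }, S }

Working:
Take S₀ = ℰ ∪ {∅, S} = { {  }, { α }, { δ }, { γ, δ }, { β, γ, δ }, S }.
Step 1. New:
  { α, β }  = ᶜ of { γ, δ }
  { α, δ }  = { δ } ∪ { α }
  { α, β, γ }  = ᶜ of { δ }
  { α, γ, δ }  = { γ, δ } ∪ { α }
  (now 10)
Step 2. New:
  { β }  = ᶜ of { α, γ, δ }
  { β, γ }  = ᶜ of { α, δ }
  { α, β, δ }  = { α, β } ∪ { α, δ }
  (now 13)
Step 3 (2 new):
  { γ }  = ᶜ of { α, β, δ }
  { β, δ }  = { δ } ∪ { β }
  (now 15)
Step 4. New:
  { α, γ }  = ᶜ of { β, δ }
  (now 16)
Step 5: closed — nothing new.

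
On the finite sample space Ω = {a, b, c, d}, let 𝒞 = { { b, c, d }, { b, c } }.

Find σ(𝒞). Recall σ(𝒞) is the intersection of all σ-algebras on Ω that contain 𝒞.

Answer: σ(𝒞) = { {  }, { a }, { d }, { a, d }, { b, c }, { a, b, c }, { b, c, d }, Ω }

Trace:
Take S₀ = 𝒞 ∪ {∅, Ω} = { {  }, { b, c }, { b, c, d }, Ω }.
Pass 1. New:
  { a }  = ᶜ of { b, c, d }
  { a, d }  = ᶜ of { b, c }
Pass 2: 1 new —
  { a, b, c }  = { b, c } ∪ { a }
Pass 3: +1 →
  { d }  = ᶜ of { a, b, c }
After Pass 4 the family is unchanged; done.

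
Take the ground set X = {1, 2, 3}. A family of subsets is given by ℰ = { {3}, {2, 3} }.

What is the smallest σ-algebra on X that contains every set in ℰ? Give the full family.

Answer: σ(ℰ) = { {}, {1}, {2}, {3}, {1, 2}, {1, 3}, {2, 3}, X }

Derivation:
Initial family (4 sets): { {}, {3}, {2, 3}, X }.
Pass 1. New:
  {1}  = ᶜ of {2, 3}
  {1, 2}  = ᶜ of {3}
  [6 total]
Pass 2 (1 new):
  {1, 3}  = {3} ∪ {1}
  [7 total]
Pass 3 adds 1:
  {2}  = ᶜ of {1, 3}
  [8 total]
Pass 4: no new sets; the family is a σ-algebra.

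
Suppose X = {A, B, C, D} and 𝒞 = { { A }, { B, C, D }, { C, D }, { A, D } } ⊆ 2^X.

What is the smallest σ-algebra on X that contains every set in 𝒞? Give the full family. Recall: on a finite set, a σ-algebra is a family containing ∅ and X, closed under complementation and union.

Take S₀ = 𝒞 ∪ {∅, X} = { {  }, { A }, { A, D }, { C, D }, { B, C, D }, X }.
Round 1: +3 →
  { A, B }  = complement { C, D }
  { B, C }  = complement { A, D }
  { A, C, D }  = { C, D } ∪ { A, D }
  |family| = 9
Round 2: +3 →
  { B }  = complement { A, C, D }
  { A, B, C }  = { A, B } ∪ { B, C }
  { A, B, D }  = { A, B } ∪ { A, D }
  |family| = 12
Round 3: +2 →
  { C }  = complement { A, B, D }
  { D }  = complement { A, B, C }
  |family| = 14
Round 4: +2 →
  { A, C }  = { C } ∪ { A }
  { B, D }  = { D } ∪ { B }
  |family| = 16
Round 5: already closed under ᶜ and ∪.

σ(𝒞) = { {  }, { A }, { B }, { C }, { D }, { A, B }, { A, C }, { A, D }, { B, C }, { B, D }, { C, D }, { A, B, C }, { A, B, D }, { A, C, D }, { B, C, D }, X }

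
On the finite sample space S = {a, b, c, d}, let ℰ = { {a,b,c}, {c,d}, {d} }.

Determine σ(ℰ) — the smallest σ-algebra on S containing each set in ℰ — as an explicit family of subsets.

Seed the family with ℰ together with ∅ and S: { {}, {d}, {c,d}, {a,b,c}, S }.
Iteration 1: +1 →
  {a,b}  = {c,d}ᶜ
  — 6 sets.
Iteration 2. New:
  {a,b,d}  = {d} ∪ {a,b}
  — 7 sets.
Iteration 3: 1 new —
  {c}  = {a,b,d}ᶜ
  — 8 sets.
Iteration 4: closed — nothing new.

|σ(ℰ)| = 8.  σ(ℰ) = { {}, {c}, {d}, {a,b}, {c,d}, {a,b,c}, {a,b,d}, S }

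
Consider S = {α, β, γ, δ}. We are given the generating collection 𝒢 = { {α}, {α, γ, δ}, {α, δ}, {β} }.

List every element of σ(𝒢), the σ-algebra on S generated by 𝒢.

Take S₀ = 𝒢 ∪ {∅, S} = { {}, {α}, {β}, {α, δ}, {α, γ, δ}, S }.
Iteration 1: +4 →
  {α, β}  = {β} ∪ {α}
  {β, γ}  = S∖{α, δ}
  {α, β, δ}  = {α, δ} ∪ {β}
  {β, γ, δ}  = S∖{α}
  [10 total]
Iteration 2 adds 3:
  {γ}  = S∖{α, β, δ}
  {γ, δ}  = S∖{α, β}
  {α, β, γ}  = {α, β} ∪ {β, γ}
  [13 total]
Iteration 3: 2 new —
  {δ}  = S∖{α, β, γ}
  {α, γ}  = {γ} ∪ {α}
  [15 total]
Iteration 4 adds 1:
  {β, δ}  = S∖{α, γ}
  [16 total]
Iteration 5: no new sets; the family is a σ-algebra.

Hence σ(𝒢) has 16 members: { {}, {α}, {β}, {γ}, {δ}, {α, β}, {α, γ}, {α, δ}, {β, γ}, {β, δ}, {γ, δ}, {α, β, γ}, {α, β, δ}, {α, γ, δ}, {β, γ, δ}, S }.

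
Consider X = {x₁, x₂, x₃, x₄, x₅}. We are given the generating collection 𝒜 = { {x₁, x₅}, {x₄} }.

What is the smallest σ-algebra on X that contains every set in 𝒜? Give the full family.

Begin from { {}, {x₄}, {x₁, x₅}, X } (that is, 𝒜 plus ∅ and X).
Round 1: 3 new —
  {x₁, x₄, x₅}  = {x₄} ∪ {x₁, x₅}
  {x₂, x₃, x₄}  = complement {x₁, x₅}
  {x₁, x₂, x₃, x₅}  = complement {x₄}
  |family| = 7
Round 2: +1 →
  {x₂, x₃}  = complement {x₁, x₄, x₅}
  |family| = 8
After Round 3 the family is unchanged; done.

|σ(𝒜)| = 8.  σ(𝒜) = { {}, {x₄}, {x₁, x₅}, {x₂, x₃}, {x₁, x₄, x₅}, {x₂, x₃, x₄}, {x₁, x₂, x₃, x₅}, X }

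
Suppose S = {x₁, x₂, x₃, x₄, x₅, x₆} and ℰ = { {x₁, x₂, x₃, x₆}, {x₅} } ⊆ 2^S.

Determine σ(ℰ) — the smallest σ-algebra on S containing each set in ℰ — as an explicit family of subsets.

σ(ℰ) (8 sets): { {}, {x₄}, {x₅}, {x₄, x₅}, {x₁, x₂, x₃, x₆}, {x₁, x₂, x₃, x₄, x₆}, {x₁, x₂, x₃, x₅, x₆}, S }

Derivation:
Take S₀ = ℰ ∪ {∅, S} = { {}, {x₅}, {x₁, x₂, x₃, x₆}, S }.
Pass 1: +3 →
  {x₄, x₅}  = S∖{x₁, x₂, x₃, x₆}
  {x₁, x₂, x₃, x₄, x₆}  = S∖{x₅}
  {x₁, x₂, x₃, x₅, x₆}  = {x₁, x₂, x₃, x₆} ∪ {x₅}
  |family| = 7
Pass 2 (1 new):
  {x₄}  = S∖{x₁, x₂, x₃, x₅, x₆}
  |family| = 8
Pass 3 adds nothing — fixpoint reached.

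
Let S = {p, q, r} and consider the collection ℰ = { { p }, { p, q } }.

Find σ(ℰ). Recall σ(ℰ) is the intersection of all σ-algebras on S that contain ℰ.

Begin from { {  }, { p }, { p, q }, S } (that is, ℰ plus ∅ and S).
Iteration 1. New:
  { r }  = ᶜ of { p, q }
  { q, r }  = ᶜ of { p }
Iteration 2: +1 →
  { p, r }  = { r } ∪ { p }
Iteration 3 adds 1:
  { q }  = ᶜ of { p, r }
After Iteration 4 the family is unchanged; done.

Therefore σ(ℰ) = { {  }, { p }, { q }, { r }, { p, q }, { p, r }, { q, r }, S } (|σ(ℰ)| = 8).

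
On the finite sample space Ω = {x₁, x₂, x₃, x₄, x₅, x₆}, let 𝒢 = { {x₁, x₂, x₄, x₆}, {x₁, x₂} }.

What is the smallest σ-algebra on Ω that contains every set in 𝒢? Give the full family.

Initial family (4 sets): { {}, {x₁, x₂}, {x₁, x₂, x₄, x₆}, Ω }.
Pass 1: 2 new —
  {x₃, x₅}  = complement {x₁, x₂, x₄, x₆}
  {x₃, x₄, x₅, x₆}  = complement {x₁, x₂}
  — 6 sets.
Pass 2: 1 new —
  {x₁, x₂, x₃, x₅}  = {x₁, x₂} ∪ {x₃, x₅}
  — 7 sets.
Pass 3: 1 new —
  {x₄, x₆}  = complement {x₁, x₂, x₃, x₅}
  — 8 sets.
Pass 4: already closed under ᶜ and ∪.

Therefore σ(𝒢) = { {}, {x₁, x₂}, {x₃, x₅}, {x₄, x₆}, {x₁, x₂, x₃, x₅}, {x₁, x₂, x₄, x₆}, {x₃, x₄, x₅, x₆}, Ω } (|σ(𝒢)| = 8).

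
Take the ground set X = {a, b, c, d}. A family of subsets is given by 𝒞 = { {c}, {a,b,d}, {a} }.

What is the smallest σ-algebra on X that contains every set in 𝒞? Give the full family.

Initial family (5 sets): { {}, {a}, {c}, {a,b,d}, X }.
Pass 1: +2 →
  {a,c}  = {c} ∪ {a}
  {b,c,d}  = ᶜ of {a}
  (now 7)
Pass 2: 1 new —
  {b,d}  = ᶜ of {a,c}
  (now 8)
Pass 3: already closed under ᶜ and ∪.

Therefore σ(𝒞) = { {}, {a}, {c}, {a,c}, {b,d}, {a,b,d}, {b,c,d}, X } (|σ(𝒞)| = 8).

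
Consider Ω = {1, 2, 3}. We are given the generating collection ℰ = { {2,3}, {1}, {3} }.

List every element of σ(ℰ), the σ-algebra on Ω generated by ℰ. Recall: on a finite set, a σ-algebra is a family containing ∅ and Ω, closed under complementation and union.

σ(ℰ) = { ∅, {1}, {2}, {3}, {1,2}, {1,3}, {2,3}, Ω }

Derivation:
Take S₀ = ℰ ∪ {∅, Ω} = { ∅, {1}, {3}, {2,3}, Ω }.
Iteration 1: 2 new —
  {1,2}  = ᶜ of {3}
  {1,3}  = {3} ∪ {1}
  — 7 sets.
Iteration 2: +1 →
  {2}  = ᶜ of {1,3}
  — 8 sets.
Iteration 3: already closed under ᶜ and ∪.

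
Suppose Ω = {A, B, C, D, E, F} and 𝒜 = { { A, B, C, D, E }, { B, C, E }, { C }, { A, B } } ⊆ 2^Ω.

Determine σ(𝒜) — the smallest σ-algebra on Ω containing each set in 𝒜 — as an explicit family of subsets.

σ(𝒜) = { {  }, { A }, { B }, { C }, { D }, { E }, { F }, { A, B }, { A, C }, { A, D }, { A, E }, { A, F }, { B, C }, { B, D }, { B, E }, { B, F }, { C, D }, { C, E }, { C, F }, { D, E }, { D, F }, { E, F }, { A, B, C }, { A, B, D }, { A, B, E }, { A, B, F }, { A, C, D }, { A, C, E }, { A, C, F }, { A, D, E }, { A, D, F }, { A, E, F }, { B, C, D }, { B, C, E }, { B, C, F }, { B, D, E }, { B, D, F }, { B, E, F }, { C, D, E }, { C, D, F }, { C, E, F }, { D, E, F }, { A, B, C, D }, { A, B, C, E }, { A, B, C, F }, { A, B, D, E }, { A, B, D, F }, { A, B, E, F }, { A, C, D, E }, { A, C, D, F }, { A, C, E, F }, { A, D, E, F }, { B, C, D, E }, { B, C, D, F }, { B, C, E, F }, { B, D, E, F }, { C, D, E, F }, { A, B, C, D, E }, { A, B, C, D, F }, { A, B, C, E, F }, { A, B, D, E, F }, { A, C, D, E, F }, { B, C, D, E, F }, Ω }

Derivation:
Start: 𝒜 ∪ {∅, Ω} = { {  }, { C }, { A, B }, { B, C, E }, { A, B, C, D, E }, Ω }.
Pass 1 adds 6:
  { F }  = complement { A, B, C, D, E }
  { A, B, C }  = { C } ∪ { A, B }
  { A, D, F }  = complement { B, C, E }
  { A, B, C, E }  = { B, C, E } ∪ { A, B }
  { C, D, E, F }  = complement { A, B }
  { A, B, D, E, F }  = complement { C }
  — 12 sets.
Pass 2 adds 12:
  { C, F }  = { F } ∪ { C }
  { D, F }  = complement { A, B, C, E }
  { A, B, F }  = { A, B } ∪ { F }
  { D, E, F }  = complement { A, B, C }
  { A, B, C, F }  = { A, B, C } ∪ { F }
  { A, B, D, F }  = { A, B } ∪ { A, D, F }
  { A, C, D, F }  = { A, D, F } ∪ { C }
  { B, C, E, F }  = { F } ∪ { B, C, E }
  { A, B, C, D, F }  = { A, B, C } ∪ { A, D, F }
  { A, B, C, E, F }  = { F } ∪ { A, B, C, E }
  { A, C, D, E, F }  = { C, D, E, F } ∪ { A, D, F }
  { B, C, D, E, F }  = { C, D, E, F } ∪ { B, C, E }
  — 24 sets.
Pass 3: 12 new —
  { A }  = complement { B, C, D, E, F }
  { B }  = complement { A, C, D, E, F }
  { D }  = complement { A, B, C, E, F }
  { E }  = complement { A, B, C, D, F }
  { A, D }  = complement { B, C, E, F }
  { B, E }  = complement { A, C, D, F }
  { C, E }  = complement { A, B, D, F }
  { D, E }  = complement { A, B, C, F }
  { C, D, E }  = complement { A, B, F }
  { C, D, F }  = { D, F } ∪ { C }
  { A, B, D, E }  = complement { C, F }
  { A, D, E, F }  = { A, D, F } ∪ { D, E, F }
  — 36 sets.
Pass 4: 25 new —
  { A, C }  = { A } ∪ { C }
  { A, E }  = { A } ∪ { E }
  { A, F }  = { A } ∪ { F }
  { B, C }  = complement { A, D, E, F }
  { B, D }  = { B } ∪ { D }
  { B, F }  = { B } ∪ { F }
  { C, D }  = { C } ∪ { D }
  { E, F }  = { F } ∪ { E }
  { A, B, D }  = { A, B } ∪ { A, D }
  { A, B, E }  = complement { C, D, F }
  { A, C, D }  = { C } ∪ { A, D }
  { A, C, E }  = { A } ∪ { C, E }
  { A, C, F }  = { A } ∪ { C, F }
  { A, D, E }  = { A } ∪ { D, E }
  { B, C, F }  = { B } ∪ { C, F }
  { B, D, E }  = { B, E } ∪ { D, E }
  { B, D, F }  = { B } ∪ { D, F }
  { B, E, F }  = { B, E } ∪ { F }
  { C, E, F }  = { F } ∪ { C, E }
  { A, B, C, D }  = { A, B, C } ∪ { A, D }
  { A, B, E, F }  = { B, E } ∪ { A, B, F }
  { A, C, D, E }  = { C, D, E } ∪ { A }
  { B, C, D, E }  = { B, E } ∪ { C, D, E }
  { B, C, D, F }  = { B } ∪ { C, D, F }
  { B, D, E, F }  = { B, E } ∪ { D, F }
  — 61 sets.
Pass 5: +3 →
  { A, E, F }  = { E, F } ∪ { A, F }
  { B, C, D }  = { C, D } ∪ { B }
  { A, C, E, F }  = complement { B, D }
  — 64 sets.
Pass 6: stable.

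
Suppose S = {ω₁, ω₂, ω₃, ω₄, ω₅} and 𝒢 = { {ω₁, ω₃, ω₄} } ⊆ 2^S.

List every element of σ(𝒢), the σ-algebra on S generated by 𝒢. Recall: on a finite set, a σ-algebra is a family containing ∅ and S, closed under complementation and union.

Seed the family with 𝒢 together with ∅ and S: { ∅, {ω₁, ω₃, ω₄}, S }.
Round 1 adds 1:
  {ω₂, ω₅}  = {ω₁, ω₃, ω₄}ᶜ
  (now 4)
Round 2 adds nothing — fixpoint reached.

Therefore σ(𝒢) = { ∅, {ω₂, ω₅}, {ω₁, ω₃, ω₄}, S } (|σ(𝒢)| = 4).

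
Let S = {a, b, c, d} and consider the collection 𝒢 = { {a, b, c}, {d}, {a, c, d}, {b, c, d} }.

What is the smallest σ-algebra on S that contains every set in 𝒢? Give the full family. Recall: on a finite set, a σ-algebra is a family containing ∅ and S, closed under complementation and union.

|σ(𝒢)| = 16.  σ(𝒢) = { ∅, {a}, {b}, {c}, {d}, {a, b}, {a, c}, {a, d}, {b, c}, {b, d}, {c, d}, {a, b, c}, {a, b, d}, {a, c, d}, {b, c, d}, S }

Check:
Initial family (6 sets): { ∅, {d}, {a, b, c}, {a, c, d}, {b, c, d}, S }.
Round 1: +2 →
  {a}  = S∖{b, c, d}
  {b}  = S∖{a, c, d}
  |family| = 8
Round 2: 3 new —
  {a, b}  = {b} ∪ {a}
  {a, d}  = {d} ∪ {a}
  {b, d}  = {d} ∪ {b}
  |family| = 11
Round 3. New:
  {a, c}  = S∖{b, d}
  {b, c}  = S∖{a, d}
  {c, d}  = S∖{a, b}
  {a, b, d}  = {a, d} ∪ {a, b}
  |family| = 15
Round 4. New:
  {c}  = S∖{a, b, d}
  |family| = 16
Round 5: stable.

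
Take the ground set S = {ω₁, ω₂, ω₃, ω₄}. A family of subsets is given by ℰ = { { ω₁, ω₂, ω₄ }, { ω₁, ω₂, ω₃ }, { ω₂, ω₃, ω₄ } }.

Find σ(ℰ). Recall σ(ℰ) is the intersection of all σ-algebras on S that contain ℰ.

Start: ℰ ∪ {∅, S} = { {}, { ω₁, ω₂, ω₃ }, { ω₁, ω₂, ω₄ }, { ω₂, ω₃, ω₄ }, S }.
Iteration 1: 3 new —
  { ω₁ }  = { ω₂, ω₃, ω₄ }ᶜ
  { ω₃ }  = { ω₁, ω₂, ω₄ }ᶜ
  { ω₄ }  = { ω₁, ω₂, ω₃ }ᶜ
  — 8 sets.
Iteration 2 (3 new):
  { ω₁, ω₃ }  = { ω₃ } ∪ { ω₁ }
  { ω₁, ω₄ }  = { ω₄ } ∪ { ω₁ }
  { ω₃, ω₄ }  = { ω₄ } ∪ { ω₃ }
  — 11 sets.
Iteration 3 adds 4:
  { ω₁, ω₂ }  = { ω₃, ω₄ }ᶜ
  { ω₂, ω₃ }  = { ω₁, ω₄ }ᶜ
  { ω₂, ω₄ }  = { ω₁, ω₃ }ᶜ
  { ω₁, ω₃, ω₄ }  = { ω₃ } ∪ { ω₁, ω₄ }
  — 15 sets.
Iteration 4 adds 1:
  { ω₂ }  = { ω₁, ω₃, ω₄ }ᶜ
  — 16 sets.
After Iteration 5 the family is unchanged; done.

σ(ℰ) = { {}, { ω₁ }, { ω₂ }, { ω₃ }, { ω₄ }, { ω₁, ω₂ }, { ω₁, ω₃ }, { ω₁, ω₄ }, { ω₂, ω₃ }, { ω₂, ω₄ }, { ω₃, ω₄ }, { ω₁, ω₂, ω₃ }, { ω₁, ω₂, ω₄ }, { ω₁, ω₃, ω₄ }, { ω₂, ω₃, ω₄ }, S }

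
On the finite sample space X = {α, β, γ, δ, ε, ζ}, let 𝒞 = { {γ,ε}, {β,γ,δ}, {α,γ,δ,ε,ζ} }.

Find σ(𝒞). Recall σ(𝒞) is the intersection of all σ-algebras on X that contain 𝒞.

σ(𝒞) (32 sets): { {}, {β}, {γ}, {δ}, {ε}, {α,ζ}, {β,γ}, {β,δ}, {β,ε}, {γ,δ}, {γ,ε}, {δ,ε}, {α,β,ζ}, {α,γ,ζ}, {α,δ,ζ}, {α,ε,ζ}, {β,γ,δ}, {β,γ,ε}, {β,δ,ε}, {γ,δ,ε}, {α,β,γ,ζ}, {α,β,δ,ζ}, {α,β,ε,ζ}, {α,γ,δ,ζ}, {α,γ,ε,ζ}, {α,δ,ε,ζ}, {β,γ,δ,ε}, {α,β,γ,δ,ζ}, {α,β,γ,ε,ζ}, {α,β,δ,ε,ζ}, {α,γ,δ,ε,ζ}, X }

Check:
Seed the family with 𝒞 together with ∅ and X: { {}, {γ,ε}, {β,γ,δ}, {α,γ,δ,ε,ζ}, X }.
Step 1: 4 new —
  {β}  = {α,γ,δ,ε,ζ}ᶜ
  {α,ε,ζ}  = {β,γ,δ}ᶜ
  {α,β,δ,ζ}  = {γ,ε}ᶜ
  {β,γ,δ,ε}  = {β,γ,δ} ∪ {γ,ε}
  [9 total]
Step 2: 6 new —
  {α,ζ}  = {β,γ,δ,ε}ᶜ
  {β,γ,ε}  = {β} ∪ {γ,ε}
  {α,β,ε,ζ}  = {β} ∪ {α,ε,ζ}
  {α,γ,ε,ζ}  = {α,ε,ζ} ∪ {γ,ε}
  {α,β,γ,δ,ζ}  = {α,β,δ,ζ} ∪ {β,γ,δ}
  {α,β,δ,ε,ζ}  = {α,β,δ,ζ} ∪ {α,ε,ζ}
  [15 total]
Step 3: 7 new —
  {γ}  = {α,β,δ,ε,ζ}ᶜ
  {ε}  = {α,β,γ,δ,ζ}ᶜ
  {β,δ}  = {α,γ,ε,ζ}ᶜ
  {γ,δ}  = {α,β,ε,ζ}ᶜ
  {α,β,ζ}  = {α,ζ} ∪ {β}
  {α,δ,ζ}  = {β,γ,ε}ᶜ
  {α,β,γ,ε,ζ}  = {α,γ,ε,ζ} ∪ {β,γ,ε}
  [22 total]
Step 4 adds 9:
  {δ}  = {α,β,γ,ε,ζ}ᶜ
  {β,γ}  = {β} ∪ {γ}
  {β,ε}  = {β} ∪ {ε}
  {α,γ,ζ}  = {α,ζ} ∪ {γ}
  {β,δ,ε}  = {β,δ} ∪ {ε}
  {γ,δ,ε}  = {α,β,ζ}ᶜ
  {α,β,γ,ζ}  = {γ} ∪ {α,β,ζ}
  {α,γ,δ,ζ}  = {γ,δ} ∪ {α,ζ}
  {α,δ,ε,ζ}  = {α,δ,ζ} ∪ {α,ε,ζ}
  [31 total]
Step 5. New:
  {δ,ε}  = {α,β,γ,ζ}ᶜ
  [32 total]
Step 6: stable.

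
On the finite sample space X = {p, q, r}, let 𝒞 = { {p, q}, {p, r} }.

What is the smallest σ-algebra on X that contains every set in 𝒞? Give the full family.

|σ(𝒞)| = 8.  σ(𝒞) = { ∅, {p}, {q}, {r}, {p, q}, {p, r}, {q, r}, X }

Working:
Take S₀ = 𝒞 ∪ {∅, X} = { ∅, {p, q}, {p, r}, X }.
Round 1 (2 new):
  {q}  = {p, r}ᶜ
  {r}  = {p, q}ᶜ
Round 2 adds 1:
  {q, r}  = {r} ∪ {q}
Round 3: 1 new —
  {p}  = {q, r}ᶜ
After Round 4 the family is unchanged; done.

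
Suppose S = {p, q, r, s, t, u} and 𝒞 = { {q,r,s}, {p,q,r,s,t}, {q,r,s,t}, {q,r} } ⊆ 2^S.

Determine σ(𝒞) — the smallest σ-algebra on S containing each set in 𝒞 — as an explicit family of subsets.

|σ(𝒞)| = 32.  σ(𝒞) = { {}, {p}, {s}, {t}, {u}, {p,s}, {p,t}, {p,u}, {q,r}, {s,t}, {s,u}, {t,u}, {p,q,r}, {p,s,t}, {p,s,u}, {p,t,u}, {q,r,s}, {q,r,t}, {q,r,u}, {s,t,u}, {p,q,r,s}, {p,q,r,t}, {p,q,r,u}, {p,s,t,u}, {q,r,s,t}, {q,r,s,u}, {q,r,t,u}, {p,q,r,s,t}, {p,q,r,s,u}, {p,q,r,t,u}, {q,r,s,t,u}, S }

Check:
Initial family (6 sets): { {}, {q,r}, {q,r,s}, {q,r,s,t}, {p,q,r,s,t}, S }.
Iteration 1. New:
  {u}  = complement {p,q,r,s,t}
  {p,u}  = complement {q,r,s,t}
  {p,t,u}  = complement {q,r,s}
  {p,s,t,u}  = complement {q,r}
  |family| = 10
Iteration 2: 6 new —
  {q,r,u}  = {u} ∪ {q,r}
  {p,q,r,u}  = {p,u} ∪ {q,r}
  {q,r,s,u}  = {q,r,s} ∪ {u}
  {p,q,r,s,u}  = {q,r,s} ∪ {p,u}
  {p,q,r,t,u}  = {q,r} ∪ {p,t,u}
  {q,r,s,t,u}  = {q,r,s,t} ∪ {u}
  |family| = 16
Iteration 3 (6 new):
  {p}  = complement {q,r,s,t,u}
  {s}  = complement {p,q,r,t,u}
  {t}  = complement {p,q,r,s,u}
  {p,t}  = complement {q,r,s,u}
  {s,t}  = complement {p,q,r,u}
  {p,s,t}  = complement {q,r,u}
  |family| = 22
Iteration 4 adds 10:
  {p,s}  = {p} ∪ {s}
  {s,u}  = {u} ∪ {s}
  {t,u}  = {u} ∪ {t}
  {p,q,r}  = {p} ∪ {q,r}
  {p,s,u}  = {p,u} ∪ {s}
  {q,r,t}  = {t} ∪ {q,r}
  {s,t,u}  = {u} ∪ {s,t}
  {p,q,r,s}  = {q,r,s} ∪ {p}
  {p,q,r,t}  = {q,r} ∪ {p,t}
  {q,r,t,u}  = {q,r,u} ∪ {t}
  |family| = 32
Iteration 5: stable.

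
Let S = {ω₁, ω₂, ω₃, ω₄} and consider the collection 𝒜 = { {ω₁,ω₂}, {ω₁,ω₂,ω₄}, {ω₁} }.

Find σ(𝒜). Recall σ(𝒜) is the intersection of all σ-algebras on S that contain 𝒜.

Answer: σ(𝒜) = { ∅, {ω₁}, {ω₂}, {ω₃}, {ω₄}, {ω₁,ω₂}, {ω₁,ω₃}, {ω₁,ω₄}, {ω₂,ω₃}, {ω₂,ω₄}, {ω₃,ω₄}, {ω₁,ω₂,ω₃}, {ω₁,ω₂,ω₄}, {ω₁,ω₃,ω₄}, {ω₂,ω₃,ω₄}, S }

Trace:
Initial family (5 sets): { ∅, {ω₁}, {ω₁,ω₂}, {ω₁,ω₂,ω₄}, S }.
Pass 1: 3 new —
  {ω₃}  = {ω₁,ω₂,ω₄}ᶜ
  {ω₃,ω₄}  = {ω₁,ω₂}ᶜ
  {ω₂,ω₃,ω₄}  = {ω₁}ᶜ
  (now 8)
Pass 2: 3 new —
  {ω₁,ω₃}  = {ω₃} ∪ {ω₁}
  {ω₁,ω₂,ω₃}  = {ω₃} ∪ {ω₁,ω₂}
  {ω₁,ω₃,ω₄}  = {ω₃,ω₄} ∪ {ω₁}
  (now 11)
Pass 3: 3 new —
  {ω₂}  = {ω₁,ω₃,ω₄}ᶜ
  {ω₄}  = {ω₁,ω₂,ω₃}ᶜ
  {ω₂,ω₄}  = {ω₁,ω₃}ᶜ
  (now 14)
Pass 4: +2 →
  {ω₁,ω₄}  = {ω₄} ∪ {ω₁}
  {ω₂,ω₃}  = {ω₃} ∪ {ω₂}
  (now 16)
Pass 5: stable.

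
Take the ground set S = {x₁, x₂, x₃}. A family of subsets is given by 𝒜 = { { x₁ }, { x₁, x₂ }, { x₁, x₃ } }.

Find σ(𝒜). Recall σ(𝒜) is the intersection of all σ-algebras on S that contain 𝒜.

Take S₀ = 𝒜 ∪ {∅, S} = { {  }, { x₁ }, { x₁, x₂ }, { x₁, x₃ }, S }.
Iteration 1 (3 new):
  { x₂ }  = S∖{ x₁, x₃ }
  { x₃ }  = S∖{ x₁, x₂ }
  { x₂, x₃ }  = S∖{ x₁ }
  — 8 sets.
Iteration 2: no new sets; the family is a σ-algebra.

Therefore σ(𝒜) = { {  }, { x₁ }, { x₂ }, { x₃ }, { x₁, x₂ }, { x₁, x₃ }, { x₂, x₃ }, S } (|σ(𝒜)| = 8).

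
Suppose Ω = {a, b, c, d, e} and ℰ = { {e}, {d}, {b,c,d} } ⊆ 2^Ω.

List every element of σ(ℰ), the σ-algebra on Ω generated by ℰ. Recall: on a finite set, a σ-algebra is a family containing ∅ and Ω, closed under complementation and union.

Take S₀ = ℰ ∪ {∅, Ω} = { {}, {d}, {e}, {b,c,d}, Ω }.
Pass 1: +5 →
  {a,e}  = {b,c,d}ᶜ
  {d,e}  = {d} ∪ {e}
  {a,b,c,d}  = {e}ᶜ
  {a,b,c,e}  = {d}ᶜ
  {b,c,d,e}  = {b,c,d} ∪ {e}
  |family| = 10
Pass 2 adds 3:
  {a}  = {b,c,d,e}ᶜ
  {a,b,c}  = {d,e}ᶜ
  {a,d,e}  = {d,e} ∪ {a,e}
  |family| = 13
Pass 3: +2 →
  {a,d}  = {d} ∪ {a}
  {b,c}  = {a,d,e}ᶜ
  |family| = 15
Pass 4: +1 →
  {b,c,e}  = {a,d}ᶜ
  |family| = 16
Pass 5: stable.

σ(ℰ) = { {}, {a}, {d}, {e}, {a,d}, {a,e}, {b,c}, {d,e}, {a,b,c}, {a,d,e}, {b,c,d}, {b,c,e}, {a,b,c,d}, {a,b,c,e}, {b,c,d,e}, Ω }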